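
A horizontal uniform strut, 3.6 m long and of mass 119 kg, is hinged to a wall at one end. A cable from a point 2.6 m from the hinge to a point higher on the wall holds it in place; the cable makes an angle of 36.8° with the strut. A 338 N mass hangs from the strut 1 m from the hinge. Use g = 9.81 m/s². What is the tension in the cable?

T ≈ 1570 N

Take torques about the hinge: T sin 36.8° · 2.6 = 119×9.81×1.8 + 338×1 = 2439.3 N·m.
So T = 2439.3 / (0.5990 × 2.6) = 1566.2 N.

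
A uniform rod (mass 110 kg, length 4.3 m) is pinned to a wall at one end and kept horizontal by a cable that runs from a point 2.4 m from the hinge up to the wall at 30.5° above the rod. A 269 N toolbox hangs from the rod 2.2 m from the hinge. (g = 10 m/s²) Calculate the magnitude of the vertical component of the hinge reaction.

|H_y| ≈ 137 N

Take torques about the hinge: T sin 30.5° · 2.4 = 110×10×2.15 + 269×2.2 = 2956.8 N·m.
So T = 2956.8 / (0.5075 × 2.4) = 2427.4 N.
ΣF_y = 0: H_y = (110×10 + 269) − T sin 30.5° = 1369 − 1232 = 137 N.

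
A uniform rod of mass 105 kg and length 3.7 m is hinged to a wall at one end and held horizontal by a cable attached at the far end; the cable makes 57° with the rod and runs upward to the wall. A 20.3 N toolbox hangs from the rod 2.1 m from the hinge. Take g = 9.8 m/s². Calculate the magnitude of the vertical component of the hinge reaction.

Take torques about the hinge: T sin 57° · 3.7 = 105×9.8×1.85 + 20.3×2.1 = 1946.3 N·m.
So T = 1946.3 / (0.8387 × 3.7) = 627.21 N.
ΣF_y = 0: H_y = (105×9.8 + 20.3) − T sin 57° = 1049.3 − 526.02 = 523.28 N.

|H_y| ≈ 523 N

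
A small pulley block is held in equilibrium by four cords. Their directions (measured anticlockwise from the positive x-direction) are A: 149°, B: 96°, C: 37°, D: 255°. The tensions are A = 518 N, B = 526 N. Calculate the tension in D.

Resolve: ΣF_x = 518 cos 149° + 526 cos 96° + T_C cos 37° + T_D cos 255° = 0.
        ΣF_y = 518 sin 149° + 526 sin 96° + T_C sin 37° + T_D sin 255° = 0.
The known terms sum to (-499, 789.9) N, so 0.7986 T_C − 0.2588 T_D = 499 and 0.6018 T_C − 0.9659 T_D = -789.9.
Solving simultaneously: T_C = 1115 N, T_D = 1512 N.

T_D ≈ 1510 N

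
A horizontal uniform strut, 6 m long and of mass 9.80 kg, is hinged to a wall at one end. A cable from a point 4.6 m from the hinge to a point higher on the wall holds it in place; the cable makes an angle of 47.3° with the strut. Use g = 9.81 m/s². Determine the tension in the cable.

Take torques about the hinge: T sin 47.3° · 4.6 = 9.80×9.81×3 = 288.41 N·m.
So T = 288.41 / (0.7349 × 4.6) = 85.314 N.

T ≈ 85.3 N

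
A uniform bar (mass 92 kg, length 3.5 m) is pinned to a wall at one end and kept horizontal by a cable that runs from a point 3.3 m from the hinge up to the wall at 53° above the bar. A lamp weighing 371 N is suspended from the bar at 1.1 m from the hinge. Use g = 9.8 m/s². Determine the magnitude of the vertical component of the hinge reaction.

|H_y| ≈ 671 N

Take torques about the hinge: T sin 53° · 3.3 = 92×9.8×1.75 + 371×1.1 = 1985.9 N·m.
So T = 1985.9 / (0.7986 × 3.3) = 753.52 N.
ΣF_y = 0: H_y = (92×9.8 + 371) − T sin 53° = 1272.6 − 601.79 = 670.81 N.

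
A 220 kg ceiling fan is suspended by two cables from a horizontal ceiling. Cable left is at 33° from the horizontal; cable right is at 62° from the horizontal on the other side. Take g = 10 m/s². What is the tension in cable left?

T_left ≈ 1040 N

Weight W = 220 × 10 = 2200 N acts straight down.
Horizontal: T_left cos 33° = T_right cos 62°  →  T_right = 1.786 T_left.
Vertical: T_left sin 33° + T_right sin 62° = 2200.
Substituting the horizontal relation into the vertical equation gives 2.122 T_left = 2200, so T_left = 1037 N.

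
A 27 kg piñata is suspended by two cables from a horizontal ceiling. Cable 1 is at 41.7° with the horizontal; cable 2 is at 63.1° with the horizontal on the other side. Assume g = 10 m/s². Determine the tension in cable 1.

T_1 ≈ 126 N

Weight W = 27 × 10 = 270 N acts straight down.
Horizontal: T_1 cos 41.7° = T_2 cos 63.1°  →  T_2 = 1.65 T_1.
Vertical: T_1 sin 41.7° + T_2 sin 63.1° = 270.
Substituting the horizontal relation into the vertical equation gives 2.137 T_1 = 270, so T_1 = 126.3 N.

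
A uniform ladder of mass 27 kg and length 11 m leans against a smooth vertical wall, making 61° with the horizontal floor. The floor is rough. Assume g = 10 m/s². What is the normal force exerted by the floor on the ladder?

N_floor ≈ 270 N

ΣF_y = 0: N_floor = 27×10 = 270 N.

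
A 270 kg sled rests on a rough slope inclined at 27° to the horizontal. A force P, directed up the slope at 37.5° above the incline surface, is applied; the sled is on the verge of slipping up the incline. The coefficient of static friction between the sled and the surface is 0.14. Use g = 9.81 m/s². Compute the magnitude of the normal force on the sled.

N ≈ 1300 N

On the verge of sliding up the incline, friction equals μN and acts down the slope.
Perpendicular: N + P sin 37.5° = W cos 27° = 2360 N.
Along incline: P cos 37.5° = W sin 27° + μN  with W sin 27° = 1202 N.
Solving the pair for P and N: P = 1745 N, N = 1298 N (and f = μN = 181.7 N).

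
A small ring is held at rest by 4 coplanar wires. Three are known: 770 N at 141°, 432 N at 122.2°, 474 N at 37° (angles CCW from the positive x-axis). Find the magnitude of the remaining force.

F ≈ 1220 N

Sum the known components: ΣF_x = -450.1 N, ΣF_y = 1135 N.
For equilibrium the remaining force must supply (−ΣF_x, −ΣF_y) = (450.1, -1135) N.
Magnitude = √((450.1)² + (-1135)²) = 1221 N; direction = atan2(-1135, 450.1) = 291.6°.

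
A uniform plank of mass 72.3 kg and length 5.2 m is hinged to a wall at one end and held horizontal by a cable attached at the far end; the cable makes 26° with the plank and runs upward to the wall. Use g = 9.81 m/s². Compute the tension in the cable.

Take torques about the hinge: T sin 26° · 5.2 = 72.3×9.81×2.6 = 1844.1 N·m.
So T = 1844.1 / (0.4384 × 5.2) = 808.98 N.

T ≈ 809 N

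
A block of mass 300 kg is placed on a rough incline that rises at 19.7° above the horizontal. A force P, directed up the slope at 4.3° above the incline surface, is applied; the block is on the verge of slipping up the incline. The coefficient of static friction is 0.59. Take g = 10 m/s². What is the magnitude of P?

On the verge of sliding up the incline, friction equals μN and acts down the slope.
Perpendicular: N + P sin 4.3° = W cos 19.7° = 2824 N.
Along incline: P cos 4.3° = W sin 19.7° + μN  with W sin 19.7° = 1011 N.
Solving the pair for P and N: P = 2571 N, N = 2632 N (and f = μN = 1553 N).

P ≈ 2570 N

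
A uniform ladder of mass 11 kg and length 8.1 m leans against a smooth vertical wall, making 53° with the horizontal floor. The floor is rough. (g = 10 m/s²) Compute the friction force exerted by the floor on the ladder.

f ≈ 41.4 N

Torques about the foot: N_wall · 8.1 sin 53° = 11×10×4.05 cos 53° → N_wall = 41.445 N.
ΣF_x = 0: f_floor = N_wall = 41.445 N.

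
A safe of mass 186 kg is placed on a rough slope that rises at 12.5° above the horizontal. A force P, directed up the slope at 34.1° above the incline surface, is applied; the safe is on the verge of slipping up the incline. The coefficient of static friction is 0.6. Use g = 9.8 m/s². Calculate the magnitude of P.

On the verge of sliding up the incline, friction equals μN and acts down the slope.
Perpendicular: N + P sin 34.1° = W cos 12.5° = 1780 N.
Along incline: P cos 34.1° = W sin 12.5° + μN  with W sin 12.5° = 394.5 N.
Solving the pair for P and N: P = 1256 N, N = 1076 N (and f = μN = 645.3 N).

P ≈ 1260 N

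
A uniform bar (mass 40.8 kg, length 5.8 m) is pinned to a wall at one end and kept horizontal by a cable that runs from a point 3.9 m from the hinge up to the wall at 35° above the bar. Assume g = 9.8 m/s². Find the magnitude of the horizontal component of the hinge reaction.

H_x ≈ 425 N

Take torques about the hinge: T sin 35° · 3.9 = 40.8×9.8×2.9 = 1159.5 N·m.
So T = 1159.5 / (0.5736 × 3.9) = 518.36 N.
ΣF_x = 0: H_x = T cos 35° = 424.61 N.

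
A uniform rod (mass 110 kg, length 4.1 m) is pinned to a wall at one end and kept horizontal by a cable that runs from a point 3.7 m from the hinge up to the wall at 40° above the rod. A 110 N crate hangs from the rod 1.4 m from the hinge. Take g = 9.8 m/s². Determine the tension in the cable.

Take torques about the hinge: T sin 40° · 3.7 = 110×9.8×2.05 + 110×1.4 = 2363.9 N·m.
So T = 2363.9 / (0.6428 × 3.7) = 993.94 N.

T ≈ 994 N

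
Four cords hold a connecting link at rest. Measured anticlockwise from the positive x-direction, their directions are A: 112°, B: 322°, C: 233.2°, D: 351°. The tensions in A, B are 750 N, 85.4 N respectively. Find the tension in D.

T_D ≈ 629 N

Resolve: ΣF_x = 750 cos 112° + 85.4 cos 322° + T_C cos 233.2° + T_D cos 351° = 0.
        ΣF_y = 750 sin 112° + 85.4 sin 322° + T_C sin 233.2° + T_D sin 351° = 0.
The known terms sum to (-213.7, 642.8) N, so -0.5990 T_C + 0.9877 T_D = 213.7 and -0.8007 T_C − 0.1564 T_D = -642.8.
Solving simultaneously: T_C = 680 N, T_D = 628.7 N.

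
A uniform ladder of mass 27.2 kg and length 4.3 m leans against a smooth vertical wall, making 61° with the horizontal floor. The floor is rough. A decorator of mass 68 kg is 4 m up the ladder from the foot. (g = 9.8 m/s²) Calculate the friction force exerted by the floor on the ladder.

Torques about the foot: N_wall · 4.3 sin 61° = 27.2×9.8×2.15 cos 61° + 68×9.8×4 cos 61° → N_wall = 417.5 N.
ΣF_x = 0: f_floor = N_wall = 417.5 N.

f ≈ 417 N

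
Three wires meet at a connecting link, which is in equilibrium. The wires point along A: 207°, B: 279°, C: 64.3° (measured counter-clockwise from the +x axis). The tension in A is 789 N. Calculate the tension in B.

Resolve: ΣF_x = 789 cos 207° + T_B cos 279° + T_C cos 64.3° = 0.
        ΣF_y = 789 sin 207° + T_B sin 279° + T_C sin 64.3° = 0.
The known terms sum to (-703, -358.2) N, so 0.1564 T_B + 0.4337 T_C = 703 and -0.9877 T_B + 0.9011 T_C = 358.2.
Solving simultaneously: T_B = 839.9 N, T_C = 1318 N.

T_B ≈ 840 N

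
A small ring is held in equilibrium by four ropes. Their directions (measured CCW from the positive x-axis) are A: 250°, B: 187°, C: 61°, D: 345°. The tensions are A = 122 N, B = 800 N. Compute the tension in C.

Resolve: ΣF_x = 122 cos 250° + 800 cos 187° + T_C cos 61° + T_D cos 345° = 0.
        ΣF_y = 122 sin 250° + 800 sin 187° + T_C sin 61° + T_D sin 345° = 0.
The known terms sum to (-835.8, -212.1) N, so 0.4848 T_C + 0.9659 T_D = 835.8 and 0.8746 T_C − 0.2588 T_D = 212.1.
Solving simultaneously: T_C = 434.1 N, T_D = 647.4 N.

T_C ≈ 434 N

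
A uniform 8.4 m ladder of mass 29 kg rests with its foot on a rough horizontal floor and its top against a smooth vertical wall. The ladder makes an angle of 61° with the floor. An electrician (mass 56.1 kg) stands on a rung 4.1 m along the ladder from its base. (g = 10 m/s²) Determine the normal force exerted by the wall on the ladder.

Torques about the foot: N_wall · 8.4 sin 61° = 29×10×4.2 cos 61° + 56.1×10×4.1 cos 61° → N_wall = 232.16 N.

N_wall ≈ 232 N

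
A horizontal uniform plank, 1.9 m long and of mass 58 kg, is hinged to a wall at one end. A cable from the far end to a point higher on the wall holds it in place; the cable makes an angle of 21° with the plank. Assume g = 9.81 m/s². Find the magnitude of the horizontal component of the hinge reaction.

H_x ≈ 741 N

Take torques about the hinge: T sin 21° · 1.9 = 58×9.81×0.95 = 540.53 N·m.
So T = 540.53 / (0.3584 × 1.9) = 793.85 N.
ΣF_x = 0: H_x = T cos 21° = 741.12 N.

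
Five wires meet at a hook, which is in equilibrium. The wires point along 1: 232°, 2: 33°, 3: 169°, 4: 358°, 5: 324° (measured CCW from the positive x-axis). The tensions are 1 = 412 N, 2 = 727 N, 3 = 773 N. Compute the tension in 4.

T_4 ≈ 107 N

Resolve: ΣF_x = 412 cos 232° + 727 cos 33° + 773 cos 169° + T_4 cos 358° + T_5 cos 324° = 0.
        ΣF_y = 412 sin 232° + 727 sin 33° + 773 sin 169° + T_4 sin 358° + T_5 sin 324° = 0.
The known terms sum to (-402.7, 218.8) N, so 0.9994 T_4 + 0.8090 T_5 = 402.7 and -0.0349 T_4 − 0.5878 T_5 = -218.8.
Solving simultaneously: T_4 = 106.8 N, T_5 = 365.9 N.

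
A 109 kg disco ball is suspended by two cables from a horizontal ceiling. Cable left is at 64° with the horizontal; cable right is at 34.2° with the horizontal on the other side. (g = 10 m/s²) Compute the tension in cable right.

T_right ≈ 483 N

Weight W = 109 × 10 = 1090 N acts straight down.
Horizontal: T_left cos 64° = T_right cos 34.2°  →  T_left = 1.887 T_right.
Vertical: T_left sin 64° + T_right sin 34.2° = 1090.
Substituting the horizontal relation into the vertical equation gives 2.258 T_right = 1090, so T_right = 482.8 N.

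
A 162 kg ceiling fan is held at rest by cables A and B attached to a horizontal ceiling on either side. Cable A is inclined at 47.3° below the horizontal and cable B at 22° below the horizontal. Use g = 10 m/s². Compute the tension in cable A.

Weight W = 162 × 10 = 1620 N acts straight down.
Horizontal: T_A cos 47.3° = T_B cos 22°  →  T_B = 0.7314 T_A.
Vertical: T_A sin 47.3° + T_B sin 22° = 1620.
Substituting the horizontal relation into the vertical equation gives 1.009 T_A = 1620, so T_A = 1606 N.

T_A ≈ 1610 N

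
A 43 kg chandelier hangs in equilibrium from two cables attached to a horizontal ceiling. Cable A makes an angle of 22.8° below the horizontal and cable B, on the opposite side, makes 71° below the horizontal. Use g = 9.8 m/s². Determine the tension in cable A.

T_A ≈ 137 N

Weight W = 43 × 9.8 = 421.4 N acts straight down.
Horizontal: T_A cos 22.8° = T_B cos 71°  →  T_B = 2.832 T_A.
Vertical: T_A sin 22.8° + T_B sin 71° = 421.4.
Substituting the horizontal relation into the vertical equation gives 3.065 T_A = 421.4, so T_A = 137.5 N.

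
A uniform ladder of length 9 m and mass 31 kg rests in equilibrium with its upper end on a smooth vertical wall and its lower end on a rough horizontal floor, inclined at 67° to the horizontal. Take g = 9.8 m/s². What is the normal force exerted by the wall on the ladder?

N_wall ≈ 64.5 N

Torques about the foot: N_wall · 9 sin 67° = 31×9.8×4.5 cos 67° → N_wall = 64.478 N.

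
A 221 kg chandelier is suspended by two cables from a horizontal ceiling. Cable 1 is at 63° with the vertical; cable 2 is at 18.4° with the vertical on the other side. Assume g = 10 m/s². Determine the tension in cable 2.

Angles from the horizontal: cable 1 is 90° − 63° = 27°, cable 2 is 90° − 18.4° = 71.6°.
Weight W = 221 × 10 = 2210 N acts straight down.
Horizontal: T_1 cos 27° = T_2 cos 71.6°  →  T_1 = 0.3543 T_2.
Vertical: T_1 sin 27° + T_2 sin 71.6° = 2210.
Substituting the horizontal relation into the vertical equation gives 1.11 T_2 = 2210, so T_2 = 1992 N.

T_2 ≈ 1990 N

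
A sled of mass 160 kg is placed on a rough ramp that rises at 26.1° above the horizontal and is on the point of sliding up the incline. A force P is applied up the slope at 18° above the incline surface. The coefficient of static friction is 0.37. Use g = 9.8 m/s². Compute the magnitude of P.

P ≈ 1140 N

On the verge of sliding up the incline, friction equals μN and acts down the slope.
Perpendicular: N + P sin 18° = W cos 26.1° = 1408 N.
Along incline: P cos 18° = W sin 26.1° + μN  with W sin 26.1° = 689.8 N.
Solving the pair for P and N: P = 1137 N, N = 1057 N (and f = μN = 391.1 N).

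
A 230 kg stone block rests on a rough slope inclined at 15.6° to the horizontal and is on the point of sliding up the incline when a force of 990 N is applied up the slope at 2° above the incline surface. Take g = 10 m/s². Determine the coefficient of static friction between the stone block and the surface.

μ ≈ 0.170

On the verge of sliding up the incline, friction is at its maximum μN and acts down the slope.
Perpendicular to incline: N = W cos 15.6° − P sin 2° = 2215 − 34.55 = 2181 N.
Along incline: P cos 2° − μN = W sin 15.6° → μ = −(W sin 15.6° − P cos 2°) / N = 0.1701.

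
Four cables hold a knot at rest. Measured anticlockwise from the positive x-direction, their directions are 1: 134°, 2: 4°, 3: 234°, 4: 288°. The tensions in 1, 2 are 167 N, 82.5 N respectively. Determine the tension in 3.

T_3 ≈ 8.46 N

Resolve: ΣF_x = 167 cos 134° + 82.5 cos 4° + T_3 cos 234° + T_4 cos 288° = 0.
        ΣF_y = 167 sin 134° + 82.5 sin 4° + T_3 sin 234° + T_4 sin 288° = 0.
The known terms sum to (-33.71, 125.9) N, so -0.5878 T_3 + 0.3090 T_4 = 33.71 and -0.8090 T_3 − 0.9511 T_4 = -125.9.
Solving simultaneously: T_3 = 8.456 N, T_4 = 125.2 N.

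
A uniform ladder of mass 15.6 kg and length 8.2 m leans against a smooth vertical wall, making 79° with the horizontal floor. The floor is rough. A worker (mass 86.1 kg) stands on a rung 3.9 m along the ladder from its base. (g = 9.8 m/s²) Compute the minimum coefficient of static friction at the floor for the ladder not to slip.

μ_min ≈ 0.0932

ΣF_y = 0: N_floor = 15.6×9.8 + 86.1×9.8 = 996.66 N.
Torques about the foot: N_wall · 8.2 sin 79° = 15.6×9.8×4.1 cos 79° + 86.1×9.8×3.9 cos 79° → N_wall = 92.865 N.
ΣF_x = 0: f_floor = N_wall = 92.865 N.
μ_min = f_floor / N_floor = 92.865 / 996.66 = 0.09318.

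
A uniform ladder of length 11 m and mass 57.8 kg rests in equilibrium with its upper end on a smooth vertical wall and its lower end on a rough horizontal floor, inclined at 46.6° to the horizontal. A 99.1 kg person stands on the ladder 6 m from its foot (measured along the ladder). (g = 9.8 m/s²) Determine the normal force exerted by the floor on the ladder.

ΣF_y = 0: N_floor = 57.8×9.8 + 99.1×9.8 = 1537.6 N.

N_floor ≈ 1540 N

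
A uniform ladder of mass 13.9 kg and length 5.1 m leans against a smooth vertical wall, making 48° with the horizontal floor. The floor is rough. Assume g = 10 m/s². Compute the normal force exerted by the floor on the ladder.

N_floor ≈ 139 N

ΣF_y = 0: N_floor = 13.9×10 = 139 N.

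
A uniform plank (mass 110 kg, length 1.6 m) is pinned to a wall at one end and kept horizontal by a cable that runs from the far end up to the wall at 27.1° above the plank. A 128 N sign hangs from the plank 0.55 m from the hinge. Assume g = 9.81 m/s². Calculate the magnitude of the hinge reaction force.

Take torques about the hinge: T sin 27.1° · 1.6 = 110×9.81×0.8 + 128×0.55 = 933.68 N·m.
So T = 933.68 / (0.4555 × 1.6) = 1281 N.
ΣF_x = 0: H_x = T cos 27.1° = 1140.4 N.
ΣF_y = 0: H_y = (110×9.81 + 128) − T sin 27.1° = 1207.1 − 583.55 = 623.55 N.
|H| = √(H_x² + H_y²) = √((1140.4)² + (623.55)²) = 1299.7 N.

|H| ≈ 1300 N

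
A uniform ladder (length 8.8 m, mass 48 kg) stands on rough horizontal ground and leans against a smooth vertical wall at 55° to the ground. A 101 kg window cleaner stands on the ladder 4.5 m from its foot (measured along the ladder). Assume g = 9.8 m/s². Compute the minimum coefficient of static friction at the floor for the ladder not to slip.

μ_min ≈ 0.355

ΣF_y = 0: N_floor = 48×9.8 + 101×9.8 = 1460.2 N.
Torques about the foot: N_wall · 8.8 sin 55° = 48×9.8×4.4 cos 55° + 101×9.8×4.5 cos 55° → N_wall = 519.1 N.
ΣF_x = 0: f_floor = N_wall = 519.1 N.
μ_min = f_floor / N_floor = 519.1 / 1460.2 = 0.3555.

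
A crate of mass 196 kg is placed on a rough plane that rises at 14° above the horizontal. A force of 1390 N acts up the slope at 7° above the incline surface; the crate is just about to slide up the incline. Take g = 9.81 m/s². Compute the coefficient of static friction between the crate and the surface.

μ ≈ 0.539

On the verge of sliding up the incline, friction is at its maximum μN and acts down the slope.
Perpendicular to incline: N = W cos 14° − P sin 7° = 1866 − 169.4 = 1696 N.
Along incline: P cos 7° − μN = W sin 14° → μ = −(W sin 14° − P cos 7°) / N = 0.5391.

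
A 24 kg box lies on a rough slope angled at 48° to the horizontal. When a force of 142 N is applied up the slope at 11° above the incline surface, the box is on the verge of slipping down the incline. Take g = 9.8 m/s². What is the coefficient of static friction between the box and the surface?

On the verge of sliding down the incline, friction is at its maximum μN and acts up the slope.
Perpendicular to incline: N = W cos 48° − P sin 11° = 157.4 − 27.09 = 130.3 N.
Along incline: P cos 11° + μN = W sin 48° → μ = (W sin 48° − P cos 11°) / N = 0.2717.

μ ≈ 0.272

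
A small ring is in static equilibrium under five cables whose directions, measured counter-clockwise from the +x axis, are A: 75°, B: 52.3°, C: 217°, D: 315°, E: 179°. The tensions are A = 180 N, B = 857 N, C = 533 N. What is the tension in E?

T_E ≈ 688 N

Resolve: ΣF_x = 180 cos 75° + 857 cos 52.3° + 533 cos 217° + T_D cos 315° + T_E cos 179° = 0.
        ΣF_y = 180 sin 75° + 857 sin 52.3° + 533 sin 217° + T_D sin 315° + T_E sin 179° = 0.
The known terms sum to (145, 531.2) N, so 0.7071 T_D − 0.9998 T_E = -145 and -0.7071 T_D + 0.0175 T_E = -531.2.
Solving simultaneously: T_D = 768.2 N, T_E = 688.3 N.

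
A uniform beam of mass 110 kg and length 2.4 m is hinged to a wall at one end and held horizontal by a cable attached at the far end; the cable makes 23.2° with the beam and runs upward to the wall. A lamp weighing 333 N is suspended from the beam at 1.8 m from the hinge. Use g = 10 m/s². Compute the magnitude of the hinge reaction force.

|H| ≈ 1970 N

Take torques about the hinge: T sin 23.2° · 2.4 = 110×10×1.2 + 333×1.8 = 1919.4 N·m.
So T = 1919.4 / (0.3939 × 2.4) = 2030.1 N.
ΣF_x = 0: H_x = T cos 23.2° = 1866 N.
ΣF_y = 0: H_y = (110×10 + 333) − T sin 23.2° = 1433 − 799.75 = 633.25 N.
|H| = √(H_x² + H_y²) = √((1866)² + (633.25)²) = 1970.5 N.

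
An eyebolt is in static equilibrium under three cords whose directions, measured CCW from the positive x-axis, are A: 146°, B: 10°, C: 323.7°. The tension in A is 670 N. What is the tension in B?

Resolve: ΣF_x = 670 cos 146° + T_B cos 10° + T_C cos 323.7° = 0.
        ΣF_y = 670 sin 146° + T_B sin 10° + T_C sin 323.7° = 0.
The known terms sum to (-555.5, 374.7) N, so 0.9848 T_B + 0.8059 T_C = 555.5 and 0.1736 T_B − 0.5920 T_C = -374.7.
Solving simultaneously: T_B = 37.19 N, T_C = 643.8 N.

T_B ≈ 37.2 N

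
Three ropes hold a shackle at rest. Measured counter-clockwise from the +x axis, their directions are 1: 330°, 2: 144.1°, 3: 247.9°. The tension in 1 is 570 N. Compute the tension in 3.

Resolve: ΣF_x = 570 cos 330° + T_2 cos 144.1° + T_3 cos 247.9° = 0.
        ΣF_y = 570 sin 330° + T_2 sin 144.1° + T_3 sin 247.9° = 0.
The known terms sum to (493.6, -285) N, so -0.8100 T_2 − 0.3762 T_3 = -493.6 and 0.5864 T_2 − 0.9265 T_3 = 285.
Solving simultaneously: T_2 = 581.4 N, T_3 = 60.33 N.

T_3 ≈ 60.3 N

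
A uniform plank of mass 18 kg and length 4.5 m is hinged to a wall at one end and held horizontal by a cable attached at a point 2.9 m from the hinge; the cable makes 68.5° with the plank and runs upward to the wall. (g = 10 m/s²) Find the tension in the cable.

T ≈ 150 N

Take torques about the hinge: T sin 68.5° · 2.9 = 18×10×2.25 = 405 N·m.
So T = 405 / (0.9304 × 2.9) = 150.1 N.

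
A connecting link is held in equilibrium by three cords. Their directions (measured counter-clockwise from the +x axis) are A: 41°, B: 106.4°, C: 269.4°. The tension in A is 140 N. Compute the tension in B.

T_B ≈ 358 N

Resolve: ΣF_x = 140 cos 41° + T_B cos 106.4° + T_C cos 269.4° = 0.
        ΣF_y = 140 sin 41° + T_B sin 106.4° + T_C sin 269.4° = 0.
The known terms sum to (105.7, 91.85) N, so -0.2823 T_B − 0.0105 T_C = -105.7 and 0.9593 T_B − 0.9999 T_C = -91.85.
Solving simultaneously: T_B = 358.1 N, T_C = 435.4 N.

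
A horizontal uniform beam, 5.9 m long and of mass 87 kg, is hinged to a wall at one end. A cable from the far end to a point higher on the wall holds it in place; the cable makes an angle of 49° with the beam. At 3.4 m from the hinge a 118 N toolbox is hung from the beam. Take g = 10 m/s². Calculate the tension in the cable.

T ≈ 666 N

Take torques about the hinge: T sin 49° · 5.9 = 87×10×2.95 + 118×3.4 = 2967.7 N·m.
So T = 2967.7 / (0.7547 × 5.9) = 666.48 N.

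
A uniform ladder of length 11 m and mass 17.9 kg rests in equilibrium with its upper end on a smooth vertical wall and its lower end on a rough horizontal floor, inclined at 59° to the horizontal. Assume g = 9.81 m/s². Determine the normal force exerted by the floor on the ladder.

N_floor ≈ 176 N

ΣF_y = 0: N_floor = 17.9×9.81 = 175.6 N.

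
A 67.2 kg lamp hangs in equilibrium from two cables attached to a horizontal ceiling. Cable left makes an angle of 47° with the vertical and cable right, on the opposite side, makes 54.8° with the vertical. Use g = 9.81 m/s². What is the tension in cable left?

T_left ≈ 550 N

Angles from the horizontal: cable left is 90° − 47° = 43°, cable right is 90° − 54.8° = 35.2°.
Weight W = 67.2 × 9.81 = 659.2 N acts straight down.
Horizontal: T_left cos 43° = T_right cos 35.2°  →  T_right = 0.895 T_left.
Vertical: T_left sin 43° + T_right sin 35.2° = 659.2.
Substituting the horizontal relation into the vertical equation gives 1.198 T_left = 659.2, so T_left = 550.3 N.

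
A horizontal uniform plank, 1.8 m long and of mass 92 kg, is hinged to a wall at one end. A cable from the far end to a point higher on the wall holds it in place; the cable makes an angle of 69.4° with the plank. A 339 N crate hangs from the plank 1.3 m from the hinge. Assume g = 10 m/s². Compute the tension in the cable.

T ≈ 753 N

Take torques about the hinge: T sin 69.4° · 1.8 = 92×10×0.9 + 339×1.3 = 1268.7 N·m.
So T = 1268.7 / (0.9361 × 1.8) = 752.98 N.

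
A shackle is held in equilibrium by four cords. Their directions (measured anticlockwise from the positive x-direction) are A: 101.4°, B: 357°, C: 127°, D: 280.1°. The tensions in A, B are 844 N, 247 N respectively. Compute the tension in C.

T_C ≈ 489 N

Resolve: ΣF_x = 844 cos 101.4° + 247 cos 357° + T_C cos 127° + T_D cos 280.1° = 0.
        ΣF_y = 844 sin 101.4° + 247 sin 357° + T_C sin 127° + T_D sin 280.1° = 0.
The known terms sum to (79.84, 814.4) N, so -0.6018 T_C + 0.1754 T_D = -79.84 and 0.7986 T_C − 0.9845 T_D = -814.4.
Solving simultaneously: T_C = 489.4 N, T_D = 1224 N.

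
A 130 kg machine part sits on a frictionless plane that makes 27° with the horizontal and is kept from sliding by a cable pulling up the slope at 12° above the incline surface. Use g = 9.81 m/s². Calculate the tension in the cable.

T ≈ 592 N

Take axes along and perpendicular to the incline. Weight components: W sin 27° = 579 N down-slope, W cos 27° = 1136 N into the surface.
Along incline: T cos 12° = W sin 27° → T = 591.9 N.
Perpendicular: N = W cos 27° − T sin 12° = 1013 N.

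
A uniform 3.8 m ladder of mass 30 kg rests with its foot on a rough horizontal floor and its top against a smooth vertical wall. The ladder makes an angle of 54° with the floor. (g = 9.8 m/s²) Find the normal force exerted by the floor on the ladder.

N_floor ≈ 294 N

ΣF_y = 0: N_floor = 30×9.8 = 294 N.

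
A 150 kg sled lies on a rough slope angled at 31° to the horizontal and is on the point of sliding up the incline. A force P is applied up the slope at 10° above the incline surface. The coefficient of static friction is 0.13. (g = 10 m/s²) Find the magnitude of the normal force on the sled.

On the verge of sliding up the incline, friction equals μN and acts down the slope.
Perpendicular: N + P sin 10° = W cos 31° = 1286 N.
Along incline: P cos 10° = W sin 31° + μN  with W sin 31° = 772.6 N.
Solving the pair for P and N: P = 932.8 N, N = 1124 N (and f = μN = 146.1 N).

N ≈ 1120 N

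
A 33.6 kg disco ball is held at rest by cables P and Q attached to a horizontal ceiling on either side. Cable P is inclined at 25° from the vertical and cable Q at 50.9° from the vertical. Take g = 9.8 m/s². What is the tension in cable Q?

Angles from the horizontal: cable P is 90° − 25° = 65°, cable Q is 90° − 50.9° = 39.1°.
Weight W = 33.6 × 9.8 = 329.3 N acts straight down.
Horizontal: T_P cos 65° = T_Q cos 39.1°  →  T_P = 1.836 T_Q.
Vertical: T_P sin 65° + T_Q sin 39.1° = 329.3.
Substituting the horizontal relation into the vertical equation gives 2.295 T_Q = 329.3, so T_Q = 143.5 N.

T_Q ≈ 143 N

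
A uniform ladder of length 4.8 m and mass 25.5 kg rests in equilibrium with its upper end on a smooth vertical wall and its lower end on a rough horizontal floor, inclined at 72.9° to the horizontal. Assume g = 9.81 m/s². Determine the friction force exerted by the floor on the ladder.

f ≈ 38.5 N

Torques about the foot: N_wall · 4.8 sin 72.9° = 25.5×9.81×2.4 cos 72.9° → N_wall = 38.479 N.
ΣF_x = 0: f_floor = N_wall = 38.479 N.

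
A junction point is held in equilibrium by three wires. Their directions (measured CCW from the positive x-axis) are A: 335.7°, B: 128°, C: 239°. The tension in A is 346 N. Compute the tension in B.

T_B ≈ 368 N

Resolve: ΣF_x = 346 cos 335.7° + T_B cos 128° + T_C cos 239° = 0.
        ΣF_y = 346 sin 335.7° + T_B sin 128° + T_C sin 239° = 0.
The known terms sum to (315.3, -142.4) N, so -0.6157 T_B − 0.5150 T_C = -315.3 and 0.7880 T_B − 0.8572 T_C = 142.4.
Solving simultaneously: T_B = 368.1 N, T_C = 172.3 N.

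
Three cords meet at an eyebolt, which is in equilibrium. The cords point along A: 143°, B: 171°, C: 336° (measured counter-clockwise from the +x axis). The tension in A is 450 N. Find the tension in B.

T_B ≈ 391 N

Resolve: ΣF_x = 450 cos 143° + T_B cos 171° + T_C cos 336° = 0.
        ΣF_y = 450 sin 143° + T_B sin 171° + T_C sin 336° = 0.
The known terms sum to (-359.4, 270.8) N, so -0.9877 T_B + 0.9135 T_C = 359.4 and 0.1564 T_B − 0.4067 T_C = -270.8.
Solving simultaneously: T_B = 391.1 N, T_C = 816.3 N.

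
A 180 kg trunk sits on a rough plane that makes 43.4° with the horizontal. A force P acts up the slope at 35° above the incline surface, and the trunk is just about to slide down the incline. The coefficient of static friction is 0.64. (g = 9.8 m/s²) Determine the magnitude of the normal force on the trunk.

N ≈ 785 N

On the verge of sliding down the incline, friction equals μN and acts up the slope.
Perpendicular: N + P sin 35° = W cos 43.4° = 1282 N.
Along incline: P cos 35° + μN = W sin 43.4° with W sin 43.4° = 1212 N.
Solving the pair for P and N: P = 866.6 N, N = 784.6 N (and f = μN = 502.2 N).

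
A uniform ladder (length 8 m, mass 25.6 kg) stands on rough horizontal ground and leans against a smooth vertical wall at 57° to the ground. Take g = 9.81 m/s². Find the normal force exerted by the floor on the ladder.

N_floor ≈ 251 N

ΣF_y = 0: N_floor = 25.6×9.81 = 251.14 N.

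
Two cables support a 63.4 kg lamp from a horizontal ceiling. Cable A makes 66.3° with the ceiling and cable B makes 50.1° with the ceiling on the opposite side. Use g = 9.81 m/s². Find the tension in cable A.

Weight W = 63.4 × 9.81 = 622 N acts straight down.
Horizontal: T_A cos 66.3° = T_B cos 50.1°  →  T_B = 0.6266 T_A.
Vertical: T_A sin 66.3° + T_B sin 50.1° = 622.
Substituting the horizontal relation into the vertical equation gives 1.396 T_A = 622, so T_A = 445.4 N.

T_A ≈ 445 N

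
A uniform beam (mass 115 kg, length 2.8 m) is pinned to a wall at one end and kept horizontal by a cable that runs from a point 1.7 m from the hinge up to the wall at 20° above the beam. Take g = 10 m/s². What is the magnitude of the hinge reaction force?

|H| ≈ 2610 N

Take torques about the hinge: T sin 20° · 1.7 = 115×10×1.4 = 1610 N·m.
So T = 1610 / (0.3420 × 1.7) = 2769 N.
ΣF_x = 0: H_x = T cos 20° = 2602 N.
ΣF_y = 0: H_y = (115×10) − T sin 20° = 1150 − 947.06 = 202.94 N.
|H| = √(H_x² + H_y²) = √((2602)² + (202.94)²) = 2609.9 N.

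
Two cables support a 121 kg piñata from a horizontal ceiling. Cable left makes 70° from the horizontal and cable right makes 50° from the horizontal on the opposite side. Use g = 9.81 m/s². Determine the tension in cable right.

Weight W = 121 × 9.81 = 1187 N acts straight down.
Horizontal: T_left cos 70° = T_right cos 50°  →  T_left = 1.879 T_right.
Vertical: T_left sin 70° + T_right sin 50° = 1187.
Substituting the horizontal relation into the vertical equation gives 2.532 T_right = 1187, so T_right = 468.8 N.

T_right ≈ 469 N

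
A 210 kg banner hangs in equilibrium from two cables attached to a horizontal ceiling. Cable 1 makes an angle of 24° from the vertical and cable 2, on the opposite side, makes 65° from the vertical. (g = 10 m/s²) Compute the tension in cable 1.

Angles from the horizontal: cable 1 is 90° − 24° = 66°, cable 2 is 90° − 65° = 25°.
Weight W = 210 × 10 = 2100 N acts straight down.
Horizontal: T_1 cos 66° = T_2 cos 25°  →  T_2 = 0.4488 T_1.
Vertical: T_1 sin 66° + T_2 sin 25° = 2100.
Substituting the horizontal relation into the vertical equation gives 1.103 T_1 = 2100, so T_1 = 1904 N.

T_1 ≈ 1900 N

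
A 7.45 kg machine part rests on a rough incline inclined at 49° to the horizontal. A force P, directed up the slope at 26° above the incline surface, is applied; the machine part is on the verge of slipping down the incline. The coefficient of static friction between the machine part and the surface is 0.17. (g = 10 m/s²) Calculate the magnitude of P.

P ≈ 58.1 N

On the verge of sliding down the incline, friction equals μN and acts up the slope.
Perpendicular: N + P sin 26° = W cos 49° = 48.88 N.
Along incline: P cos 26° + μN = W sin 49° with W sin 49° = 56.23 N.
Solving the pair for P and N: P = 58.13 N, N = 23.39 N (and f = μN = 3.977 N).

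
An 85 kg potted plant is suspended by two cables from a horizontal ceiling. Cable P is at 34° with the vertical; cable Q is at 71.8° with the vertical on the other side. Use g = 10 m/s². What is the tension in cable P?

Angles from the horizontal: cable P is 90° − 34° = 56°, cable Q is 90° − 71.8° = 18.2°.
Weight W = 85 × 10 = 850 N acts straight down.
Horizontal: T_P cos 56° = T_Q cos 18.2°  →  T_Q = 0.5886 T_P.
Vertical: T_P sin 56° + T_Q sin 18.2° = 850.
Substituting the horizontal relation into the vertical equation gives 1.013 T_P = 850, so T_P = 839.2 N.

T_P ≈ 839 N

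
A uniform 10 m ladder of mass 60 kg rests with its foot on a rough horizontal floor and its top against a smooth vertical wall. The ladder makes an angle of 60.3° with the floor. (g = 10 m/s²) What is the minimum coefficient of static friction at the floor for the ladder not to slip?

ΣF_y = 0: N_floor = 60×10 = 600 N.
Torques about the foot: N_wall · 10 sin 60.3° = 60×10×5 cos 60.3° → N_wall = 171.12 N.
ΣF_x = 0: f_floor = N_wall = 171.12 N.
μ_min = f_floor / N_floor = 171.12 / 600 = 0.2852.

μ_min ≈ 0.285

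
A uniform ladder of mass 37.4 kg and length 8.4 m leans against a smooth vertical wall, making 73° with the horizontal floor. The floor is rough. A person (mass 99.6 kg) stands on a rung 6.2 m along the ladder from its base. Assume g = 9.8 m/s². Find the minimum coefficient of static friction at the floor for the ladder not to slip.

ΣF_y = 0: N_floor = 37.4×9.8 + 99.6×9.8 = 1342.6 N.
Torques about the foot: N_wall · 8.4 sin 73° = 37.4×9.8×4.2 cos 73° + 99.6×9.8×6.2 cos 73° → N_wall = 276.29 N.
ΣF_x = 0: f_floor = N_wall = 276.29 N.
μ_min = f_floor / N_floor = 276.29 / 1342.6 = 0.2058.

μ_min ≈ 0.206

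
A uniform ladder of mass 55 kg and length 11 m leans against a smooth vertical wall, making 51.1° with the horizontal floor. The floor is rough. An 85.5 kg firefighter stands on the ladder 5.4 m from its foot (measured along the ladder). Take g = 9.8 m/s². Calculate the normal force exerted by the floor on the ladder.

N_floor ≈ 1380 N

ΣF_y = 0: N_floor = 55×9.8 + 85.5×9.8 = 1376.9 N.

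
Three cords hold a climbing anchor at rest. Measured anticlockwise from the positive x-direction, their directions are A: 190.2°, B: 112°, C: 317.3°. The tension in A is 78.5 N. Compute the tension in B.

Resolve: ΣF_x = 78.5 cos 190.2° + T_B cos 112° + T_C cos 317.3° = 0.
        ΣF_y = 78.5 sin 190.2° + T_B sin 112° + T_C sin 317.3° = 0.
The known terms sum to (-77.26, -13.9) N, so -0.3746 T_B + 0.7349 T_C = 77.26 and 0.9272 T_B − 0.6782 T_C = 13.9.
Solving simultaneously: T_B = 146.5 N, T_C = 179.8 N.

T_B ≈ 147 N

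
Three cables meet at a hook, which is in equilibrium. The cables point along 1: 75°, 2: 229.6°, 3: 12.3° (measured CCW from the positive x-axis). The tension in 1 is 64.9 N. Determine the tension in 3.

Resolve: ΣF_x = 64.9 cos 75° + T_2 cos 229.6° + T_3 cos 12.3° = 0.
        ΣF_y = 64.9 sin 75° + T_2 sin 229.6° + T_3 sin 12.3° = 0.
The known terms sum to (16.8, 62.69) N, so -0.6481 T_2 + 0.9770 T_3 = -16.8 and -0.7615 T_2 + 0.2130 T_3 = -62.69.
Solving simultaneously: T_2 = 95.17 N, T_3 = 45.94 N.

T_3 ≈ 45.9 N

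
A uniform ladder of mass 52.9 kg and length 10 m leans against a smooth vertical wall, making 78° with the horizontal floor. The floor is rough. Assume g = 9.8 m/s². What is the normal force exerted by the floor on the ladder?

N_floor ≈ 518 N

ΣF_y = 0: N_floor = 52.9×9.8 = 518.42 N.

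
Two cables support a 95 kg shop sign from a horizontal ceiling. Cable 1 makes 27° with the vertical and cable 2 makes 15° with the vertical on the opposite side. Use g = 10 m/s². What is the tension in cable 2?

T_2 ≈ 645 N

Angles from the horizontal: cable 1 is 90° − 27° = 63°, cable 2 is 90° − 15° = 75°.
Weight W = 95 × 10 = 950 N acts straight down.
Horizontal: T_1 cos 63° = T_2 cos 75°  →  T_1 = 0.5701 T_2.
Vertical: T_1 sin 63° + T_2 sin 75° = 950.
Substituting the horizontal relation into the vertical equation gives 1.474 T_2 = 950, so T_2 = 644.6 N.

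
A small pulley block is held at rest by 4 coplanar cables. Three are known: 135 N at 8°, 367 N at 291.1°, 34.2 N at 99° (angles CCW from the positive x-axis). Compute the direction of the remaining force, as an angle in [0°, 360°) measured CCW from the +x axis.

θ ≈ 132°

Sum the known components: ΣF_x = 260.5 N, ΣF_y = -289.8 N.
For equilibrium the remaining force must supply (−ΣF_x, −ΣF_y) = (-260.5, 289.8) N.
Magnitude = √((-260.5)² + (289.8)²) = 389.7 N; direction = atan2(289.8, -260.5) = 131.9°.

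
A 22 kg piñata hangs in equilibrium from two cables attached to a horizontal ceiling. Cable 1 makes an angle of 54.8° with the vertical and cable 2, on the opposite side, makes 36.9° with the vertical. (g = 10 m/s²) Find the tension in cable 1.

T_1 ≈ 132 N

Angles from the horizontal: cable 1 is 90° − 54.8° = 35.2°, cable 2 is 90° − 36.9° = 53.1°.
Weight W = 22 × 10 = 220 N acts straight down.
Horizontal: T_1 cos 35.2° = T_2 cos 53.1°  →  T_2 = 1.361 T_1.
Vertical: T_1 sin 35.2° + T_2 sin 53.1° = 220.
Substituting the horizontal relation into the vertical equation gives 1.665 T_1 = 220, so T_1 = 132.2 N.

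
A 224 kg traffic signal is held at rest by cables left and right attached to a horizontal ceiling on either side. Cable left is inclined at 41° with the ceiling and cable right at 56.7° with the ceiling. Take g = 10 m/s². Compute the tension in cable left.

T_left ≈ 1240 N

Weight W = 224 × 10 = 2240 N acts straight down.
Horizontal: T_left cos 41° = T_right cos 56.7°  →  T_right = 1.375 T_left.
Vertical: T_left sin 41° + T_right sin 56.7° = 2240.
Substituting the horizontal relation into the vertical equation gives 1.805 T_left = 2240, so T_left = 1241 N.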